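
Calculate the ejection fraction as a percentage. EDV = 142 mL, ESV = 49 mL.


SV = EDV - ESV = 142 - 49 = 93 mL
EF = SV/EDV * 100 = 93/142 * 100
EF = 65.49%


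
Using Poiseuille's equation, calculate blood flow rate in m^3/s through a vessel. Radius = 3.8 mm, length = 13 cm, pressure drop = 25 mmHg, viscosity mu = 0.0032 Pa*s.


Q = pi*r^4*dP / (8*mu*L)
r = 0.0038 m, L = 0.13 m
dP = 25 mmHg = 3333.05 Pa
Q = 6.5606e-04 m^3/s


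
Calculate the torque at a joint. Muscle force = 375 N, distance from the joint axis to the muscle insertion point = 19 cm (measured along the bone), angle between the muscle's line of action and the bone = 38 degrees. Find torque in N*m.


Torque = F * d * sin(theta)   (moment arm = d*sin(theta))
d = 19 cm = 0.19 m
Torque = 375 * 0.19 * sin(38)
Torque = 43.87 N*m


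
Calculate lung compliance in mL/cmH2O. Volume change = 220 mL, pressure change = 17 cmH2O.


C = dV / dP
C = 220 / 17
C = 12.94 mL/cmH2O


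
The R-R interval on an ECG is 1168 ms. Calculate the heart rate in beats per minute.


HR = 60 / RR_interval(s)
RR = 1168 ms = 1.168 s
HR = 60 / 1.168 = 51.37 bpm


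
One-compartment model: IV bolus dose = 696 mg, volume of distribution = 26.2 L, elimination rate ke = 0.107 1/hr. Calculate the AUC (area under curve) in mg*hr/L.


C0 = Dose/Vd = 696/26.2 = 26.5649 mg/L
AUC = C0/ke = 26.5649/0.107
AUC = 248.3 mg*hr/L


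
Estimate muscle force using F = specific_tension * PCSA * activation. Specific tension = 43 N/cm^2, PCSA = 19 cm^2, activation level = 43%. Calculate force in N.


F = sigma * PCSA * activation
F = 43 * 19 * 0.43
F = 351.3 N


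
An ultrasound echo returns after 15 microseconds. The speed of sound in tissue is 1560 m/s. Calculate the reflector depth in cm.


depth = c * t / 2
t = 15 us = 1.5000e-05 s
depth = 1560 * 1.5000e-05 / 2
depth = 0.0117 m = 1.17 cm


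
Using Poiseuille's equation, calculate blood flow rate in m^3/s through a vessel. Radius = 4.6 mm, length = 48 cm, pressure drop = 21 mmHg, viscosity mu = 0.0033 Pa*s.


Q = pi*r^4*dP / (8*mu*L)
r = 0.0046 m, L = 0.48 m
dP = 21 mmHg = 2799.762 Pa
Q = 3.1078e-04 m^3/s


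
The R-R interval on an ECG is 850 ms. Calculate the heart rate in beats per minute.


HR = 60 / RR_interval(s)
RR = 850 ms = 0.85 s
HR = 60 / 0.85 = 70.59 bpm


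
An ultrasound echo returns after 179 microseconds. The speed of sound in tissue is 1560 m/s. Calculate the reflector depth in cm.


depth = c * t / 2
t = 179 us = 1.7900e-04 s
depth = 1560 * 1.7900e-04 / 2
depth = 0.13962 m = 13.962 cm


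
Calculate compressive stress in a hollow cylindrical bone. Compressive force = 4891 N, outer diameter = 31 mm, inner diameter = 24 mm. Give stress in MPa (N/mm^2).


A = pi*(r_o^2 - r_i^2)
r_o = 15.5 mm, r_i = 12 mm
A = 302.378 mm^2
sigma = F/A = 4891 / 302.378
sigma = 16.18 MPa


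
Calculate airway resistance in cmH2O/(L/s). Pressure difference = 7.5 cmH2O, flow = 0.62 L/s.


R = dP / flow
R = 7.5 / 0.62
R = 12.1 cmH2O/(L/s)


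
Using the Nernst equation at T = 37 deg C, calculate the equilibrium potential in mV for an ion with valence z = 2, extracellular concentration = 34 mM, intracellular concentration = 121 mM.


E = (RT/(zF)) * ln(C_out/C_in)
T = 37 + 273.15 = 310.15 K
E = (8.314 * 310.15 / (2 * 96485)) * ln(34/121)
E = -16.96 mV


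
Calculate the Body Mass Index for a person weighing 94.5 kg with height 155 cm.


BMI = weight / height^2
height = 155 cm = 1.55 m
BMI = 94.5 / 1.55^2
BMI = 39.33 kg/m^2


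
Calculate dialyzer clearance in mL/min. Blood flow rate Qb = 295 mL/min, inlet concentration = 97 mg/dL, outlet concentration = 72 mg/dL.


K = Qb * (Cb_in - Cb_out) / Cb_in
K = 295 * (97 - 72) / 97
K = 76.03 mL/min


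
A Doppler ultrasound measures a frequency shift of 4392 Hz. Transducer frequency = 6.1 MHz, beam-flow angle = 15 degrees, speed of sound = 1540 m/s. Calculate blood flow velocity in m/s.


v = fd * c / (2 * f0 * cos(theta))
v = 4392 * 1540 / (2 * 6.1000e+06 * cos(15))
v = 0.574 m/s


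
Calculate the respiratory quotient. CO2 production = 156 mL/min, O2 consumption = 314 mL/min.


RQ = VCO2 / VO2
RQ = 156 / 314
RQ = 0.4968


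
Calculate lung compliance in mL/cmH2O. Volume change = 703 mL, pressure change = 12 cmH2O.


C = dV / dP
C = 703 / 12
C = 58.58 mL/cmH2O


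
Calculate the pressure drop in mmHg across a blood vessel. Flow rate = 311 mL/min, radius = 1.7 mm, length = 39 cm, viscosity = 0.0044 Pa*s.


dP = 8*mu*L*Q / (pi*r^4)
Q = 311 mL/min = 5.18333e-06 m^3/s
dP = 2711.88 Pa = 2711.88 / 133.322 mmHg = 20.34 mmHg


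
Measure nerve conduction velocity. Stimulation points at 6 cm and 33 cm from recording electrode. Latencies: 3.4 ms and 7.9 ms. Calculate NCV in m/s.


Distance = (33 - 6) / 100 = 0.27 m
dt = (7.9 - 3.4) / 1000 = 0.0045 s
NCV = dist / dt = 60 m/s


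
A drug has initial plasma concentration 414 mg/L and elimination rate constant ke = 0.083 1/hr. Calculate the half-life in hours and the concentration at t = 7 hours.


t_half = ln(2) / ke = 0.693147 / 0.083 = 8.351 hr
C(t) = C0 * exp(-ke*t) = 414 * exp(-0.083*7)
C(7) = 231.6 mg/L


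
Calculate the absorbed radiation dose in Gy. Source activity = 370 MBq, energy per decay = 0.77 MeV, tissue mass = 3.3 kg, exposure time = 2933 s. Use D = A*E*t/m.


A = 370 MBq = 3.7000e+08 Bq
E = 0.77 MeV = 1.23354e-13 J
D = A*E*t/m = 3.7000e+08*1.23354e-13*2933/3.3
D = 0.04057 Gy


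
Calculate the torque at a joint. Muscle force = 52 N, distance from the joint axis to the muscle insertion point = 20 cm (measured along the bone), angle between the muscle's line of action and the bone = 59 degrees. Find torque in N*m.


Torque = F * d * sin(theta)   (moment arm = d*sin(theta))
d = 20 cm = 0.2 m
Torque = 52 * 0.2 * sin(59)
Torque = 8.915 N*m


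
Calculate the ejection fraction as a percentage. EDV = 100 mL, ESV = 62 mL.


SV = EDV - ESV = 100 - 62 = 38 mL
EF = SV/EDV * 100 = 38/100 * 100
EF = 38%


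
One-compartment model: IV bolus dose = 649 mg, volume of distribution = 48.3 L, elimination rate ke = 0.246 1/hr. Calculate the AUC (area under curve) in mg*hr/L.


C0 = Dose/Vd = 649/48.3 = 13.4369 mg/L
AUC = C0/ke = 13.4369/0.246
AUC = 54.62 mg*hr/L


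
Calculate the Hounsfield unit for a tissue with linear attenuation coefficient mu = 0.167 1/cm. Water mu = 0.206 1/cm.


HU = ((mu_tissue - mu_water) / mu_water) * 1000
HU = ((0.167 - 0.206) / 0.206) * 1000
HU = -189.3


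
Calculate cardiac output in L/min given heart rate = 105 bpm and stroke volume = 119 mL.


CO = HR * SV
CO = 105 * 119 / 1000
CO = 12.49 L/min


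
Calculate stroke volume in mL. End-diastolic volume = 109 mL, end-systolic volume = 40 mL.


SV = EDV - ESV
SV = 109 - 40
SV = 69 mL


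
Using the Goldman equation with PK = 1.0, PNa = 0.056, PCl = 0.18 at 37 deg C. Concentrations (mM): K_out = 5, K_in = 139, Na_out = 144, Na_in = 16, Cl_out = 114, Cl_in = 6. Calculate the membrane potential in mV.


Vm = (RT/F)*ln((PK*Ko + PNa*Nao + PCl*Cli)/(PK*Ki + PNa*Nai + PCl*Clo))
Numer = 14.144, Denom = 160.416
Vm = -64.9 mV


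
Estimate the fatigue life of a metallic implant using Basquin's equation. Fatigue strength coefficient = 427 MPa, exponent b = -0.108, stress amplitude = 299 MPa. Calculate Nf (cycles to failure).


sigma_a = sigma_f' * (2Nf)^b
2Nf = (sigma_a/sigma_f')^(1/b)
2Nf = (299/427)^(1/-0.108)
2Nf = 27.097691
Nf = 13.55


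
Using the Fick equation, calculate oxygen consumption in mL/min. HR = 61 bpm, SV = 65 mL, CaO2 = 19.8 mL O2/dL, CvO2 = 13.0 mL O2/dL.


CO = HR*SV = 61*65/1000 = 3.965 L/min
a-v O2 diff = 19.8 - 13.0 = 6.8 mL/dL
VO2 = CO * (CaO2-CvO2) * 10 dL/L
VO2 = 3.965 * 6.8 * 10
VO2 = 269.6 mL/min


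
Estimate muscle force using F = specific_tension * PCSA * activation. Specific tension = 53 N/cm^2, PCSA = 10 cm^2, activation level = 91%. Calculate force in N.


F = sigma * PCSA * activation
F = 53 * 10 * 0.91
F = 482.3 N


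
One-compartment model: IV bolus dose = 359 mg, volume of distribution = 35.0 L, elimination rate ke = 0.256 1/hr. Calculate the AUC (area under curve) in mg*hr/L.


C0 = Dose/Vd = 359/35.0 = 10.2571 mg/L
AUC = C0/ke = 10.2571/0.256
AUC = 40.07 mg*hr/L


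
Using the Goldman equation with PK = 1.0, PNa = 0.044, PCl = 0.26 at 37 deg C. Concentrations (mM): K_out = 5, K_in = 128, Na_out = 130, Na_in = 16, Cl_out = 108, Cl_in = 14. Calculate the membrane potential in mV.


Vm = (RT/F)*ln((PK*Ko + PNa*Nao + PCl*Cli)/(PK*Ki + PNa*Nai + PCl*Clo))
Numer = 14.36, Denom = 156.784
Vm = -63.88 mV


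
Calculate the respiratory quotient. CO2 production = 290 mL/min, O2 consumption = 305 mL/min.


RQ = VCO2 / VO2
RQ = 290 / 305
RQ = 0.9508


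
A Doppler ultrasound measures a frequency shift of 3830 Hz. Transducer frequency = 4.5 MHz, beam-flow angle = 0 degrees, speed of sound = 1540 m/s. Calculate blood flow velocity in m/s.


v = fd * c / (2 * f0 * cos(theta))
v = 3830 * 1540 / (2 * 4.5000e+06 * cos(0))
v = 0.6554 m/s


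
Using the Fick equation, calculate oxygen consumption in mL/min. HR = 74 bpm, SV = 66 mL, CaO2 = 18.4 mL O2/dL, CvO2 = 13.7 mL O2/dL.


CO = HR*SV = 74*66/1000 = 4.884 L/min
a-v O2 diff = 18.4 - 13.7 = 4.7 mL/dL
VO2 = CO * (CaO2-CvO2) * 10 dL/L
VO2 = 4.884 * 4.7 * 10
VO2 = 229.5 mL/min


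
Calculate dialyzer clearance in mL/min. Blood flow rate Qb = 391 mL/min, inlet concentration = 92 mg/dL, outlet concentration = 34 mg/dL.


K = Qb * (Cb_in - Cb_out) / Cb_in
K = 391 * (92 - 34) / 92
K = 246.5 mL/min


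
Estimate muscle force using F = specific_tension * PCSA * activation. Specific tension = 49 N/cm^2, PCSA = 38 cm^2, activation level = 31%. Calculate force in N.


F = sigma * PCSA * activation
F = 49 * 38 * 0.31
F = 577.2 N


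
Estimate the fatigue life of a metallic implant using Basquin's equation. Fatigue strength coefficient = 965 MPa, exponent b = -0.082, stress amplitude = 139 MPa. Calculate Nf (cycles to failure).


sigma_a = sigma_f' * (2Nf)^b
2Nf = (sigma_a/sigma_f')^(1/b)
2Nf = (139/965)^(1/-0.082)
2Nf = 1.8295645e+10
Nf = 9.1478e+09


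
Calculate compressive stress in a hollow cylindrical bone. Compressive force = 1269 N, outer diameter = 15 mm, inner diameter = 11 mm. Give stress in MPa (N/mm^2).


A = pi*(r_o^2 - r_i^2)
r_o = 7.5 mm, r_i = 5.5 mm
A = 81.6814 mm^2
sigma = F/A = 1269 / 81.6814
sigma = 15.54 MPa


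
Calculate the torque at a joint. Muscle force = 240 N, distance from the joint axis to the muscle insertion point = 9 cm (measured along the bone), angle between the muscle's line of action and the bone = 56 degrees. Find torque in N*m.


Torque = F * d * sin(theta)   (moment arm = d*sin(theta))
d = 9 cm = 0.09 m
Torque = 240 * 0.09 * sin(56)
Torque = 17.91 N*m


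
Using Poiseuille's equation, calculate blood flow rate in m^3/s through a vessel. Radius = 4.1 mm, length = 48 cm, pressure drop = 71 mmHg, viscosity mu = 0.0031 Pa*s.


Q = pi*r^4*dP / (8*mu*L)
r = 0.0041 m, L = 0.48 m
dP = 71 mmHg = 9465.862 Pa
Q = 7.0592e-04 m^3/s


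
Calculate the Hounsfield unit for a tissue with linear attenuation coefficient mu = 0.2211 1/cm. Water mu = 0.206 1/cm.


HU = ((mu_tissue - mu_water) / mu_water) * 1000
HU = ((0.2211 - 0.206) / 0.206) * 1000
HU = 73.3


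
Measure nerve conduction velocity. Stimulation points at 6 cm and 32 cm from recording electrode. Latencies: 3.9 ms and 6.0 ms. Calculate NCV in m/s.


Distance = (32 - 6) / 100 = 0.26 m
dt = (6.0 - 3.9) / 1000 = 0.0021 s
NCV = dist / dt = 123.8 m/s


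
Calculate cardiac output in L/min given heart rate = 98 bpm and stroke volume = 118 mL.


CO = HR * SV
CO = 98 * 118 / 1000
CO = 11.56 L/min


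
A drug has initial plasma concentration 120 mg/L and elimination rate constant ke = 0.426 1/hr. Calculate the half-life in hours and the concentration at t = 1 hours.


t_half = ln(2) / ke = 0.693147 / 0.426 = 1.627 hr
C(t) = C0 * exp(-ke*t) = 120 * exp(-0.426*1)
C(1) = 78.37 mg/L


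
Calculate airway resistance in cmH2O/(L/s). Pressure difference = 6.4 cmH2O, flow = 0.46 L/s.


R = dP / flow
R = 6.4 / 0.46
R = 13.91 cmH2O/(L/s)


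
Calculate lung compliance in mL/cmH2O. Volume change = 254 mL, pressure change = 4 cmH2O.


C = dV / dP
C = 254 / 4
C = 63.5 mL/cmH2O


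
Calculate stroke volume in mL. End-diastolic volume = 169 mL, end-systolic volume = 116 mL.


SV = EDV - ESV
SV = 169 - 116
SV = 53 mL


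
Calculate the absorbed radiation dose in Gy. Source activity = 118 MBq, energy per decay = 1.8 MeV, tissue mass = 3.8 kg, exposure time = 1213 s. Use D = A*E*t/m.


A = 118 MBq = 1.1800e+08 Bq
E = 1.8 MeV = 2.8836e-13 J
D = A*E*t/m = 1.1800e+08*2.8836e-13*1213/3.8
D = 0.01086 Gy


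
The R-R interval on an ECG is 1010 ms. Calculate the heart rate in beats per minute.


HR = 60 / RR_interval(s)
RR = 1010 ms = 1.01 s
HR = 60 / 1.01 = 59.41 bpm


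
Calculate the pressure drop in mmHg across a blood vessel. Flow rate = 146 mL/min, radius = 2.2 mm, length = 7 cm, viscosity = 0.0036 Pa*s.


dP = 8*mu*L*Q / (pi*r^4)
Q = 146 mL/min = 2.43333e-06 m^3/s
dP = 66.6578 Pa = 66.6578 / 133.322 mmHg = 0.5 mmHg


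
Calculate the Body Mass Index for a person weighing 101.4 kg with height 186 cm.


BMI = weight / height^2
height = 186 cm = 1.86 m
BMI = 101.4 / 1.86^2
BMI = 29.31 kg/m^2


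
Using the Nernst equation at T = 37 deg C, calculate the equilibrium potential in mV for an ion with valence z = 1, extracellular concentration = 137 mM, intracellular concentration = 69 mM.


E = (RT/(zF)) * ln(C_out/C_in)
T = 37 + 273.15 = 310.15 K
E = (8.314 * 310.15 / (1 * 96485)) * ln(137/69)
E = 18.33 mV


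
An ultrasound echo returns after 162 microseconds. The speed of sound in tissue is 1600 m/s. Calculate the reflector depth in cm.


depth = c * t / 2
t = 162 us = 1.6200e-04 s
depth = 1600 * 1.6200e-04 / 2
depth = 0.1296 m = 12.96 cm


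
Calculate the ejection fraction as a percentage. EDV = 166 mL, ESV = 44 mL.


SV = EDV - ESV = 166 - 44 = 122 mL
EF = SV/EDV * 100 = 122/166 * 100
EF = 73.49%


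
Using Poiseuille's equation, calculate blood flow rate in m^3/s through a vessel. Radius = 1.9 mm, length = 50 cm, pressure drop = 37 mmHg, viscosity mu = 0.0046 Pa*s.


Q = pi*r^4*dP / (8*mu*L)
r = 0.0019 m, L = 0.5 m
dP = 37 mmHg = 4932.914 Pa
Q = 1.0976e-05 m^3/s


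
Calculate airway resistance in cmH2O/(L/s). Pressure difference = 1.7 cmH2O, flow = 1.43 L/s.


R = dP / flow
R = 1.7 / 1.43
R = 1.189 cmH2O/(L/s)


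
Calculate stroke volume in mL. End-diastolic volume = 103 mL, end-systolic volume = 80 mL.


SV = EDV - ESV
SV = 103 - 80
SV = 23 mL


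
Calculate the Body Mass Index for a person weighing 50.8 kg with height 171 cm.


BMI = weight / height^2
height = 171 cm = 1.71 m
BMI = 50.8 / 1.71^2
BMI = 17.37 kg/m^2


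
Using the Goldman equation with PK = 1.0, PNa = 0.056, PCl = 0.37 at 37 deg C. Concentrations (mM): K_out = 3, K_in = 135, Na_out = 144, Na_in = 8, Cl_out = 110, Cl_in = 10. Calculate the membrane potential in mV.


Vm = (RT/F)*ln((PK*Ko + PNa*Nao + PCl*Cli)/(PK*Ki + PNa*Nai + PCl*Clo))
Numer = 14.764, Denom = 176.148
Vm = -66.26 mV


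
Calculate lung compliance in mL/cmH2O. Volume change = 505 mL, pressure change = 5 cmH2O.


C = dV / dP
C = 505 / 5
C = 101 mL/cmH2O


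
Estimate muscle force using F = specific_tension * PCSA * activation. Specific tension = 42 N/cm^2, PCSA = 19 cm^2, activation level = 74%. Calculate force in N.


F = sigma * PCSA * activation
F = 42 * 19 * 0.74
F = 590.5 N


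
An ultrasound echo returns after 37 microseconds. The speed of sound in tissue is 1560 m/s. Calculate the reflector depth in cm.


depth = c * t / 2
t = 37 us = 3.7000e-05 s
depth = 1560 * 3.7000e-05 / 2
depth = 0.02886 m = 2.886 cm


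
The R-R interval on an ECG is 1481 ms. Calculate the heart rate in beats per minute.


HR = 60 / RR_interval(s)
RR = 1481 ms = 1.481 s
HR = 60 / 1.481 = 40.51 bpm


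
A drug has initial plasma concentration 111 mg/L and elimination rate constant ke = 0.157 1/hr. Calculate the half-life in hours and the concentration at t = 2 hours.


t_half = ln(2) / ke = 0.693147 / 0.157 = 4.415 hr
C(t) = C0 * exp(-ke*t) = 111 * exp(-0.157*2)
C(2) = 81.09 mg/L


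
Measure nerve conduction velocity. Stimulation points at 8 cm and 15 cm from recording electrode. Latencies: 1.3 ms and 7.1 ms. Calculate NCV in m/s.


Distance = (15 - 8) / 100 = 0.07 m
dt = (7.1 - 1.3) / 1000 = 0.0058 s
NCV = dist / dt = 12.07 m/s


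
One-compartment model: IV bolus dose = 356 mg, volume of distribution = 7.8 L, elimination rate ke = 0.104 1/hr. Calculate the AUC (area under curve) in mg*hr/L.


C0 = Dose/Vd = 356/7.8 = 45.641 mg/L
AUC = C0/ke = 45.641/0.104
AUC = 438.9 mg*hr/L


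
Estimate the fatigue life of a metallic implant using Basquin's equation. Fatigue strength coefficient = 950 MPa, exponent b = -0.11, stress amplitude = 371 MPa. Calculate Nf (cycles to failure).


sigma_a = sigma_f' * (2Nf)^b
2Nf = (sigma_a/sigma_f')^(1/b)
2Nf = (371/950)^(1/-0.11)
2Nf = 5155.4901
Nf = 2578


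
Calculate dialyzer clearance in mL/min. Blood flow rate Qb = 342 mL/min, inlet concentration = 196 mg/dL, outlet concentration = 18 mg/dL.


K = Qb * (Cb_in - Cb_out) / Cb_in
K = 342 * (196 - 18) / 196
K = 310.6 mL/min


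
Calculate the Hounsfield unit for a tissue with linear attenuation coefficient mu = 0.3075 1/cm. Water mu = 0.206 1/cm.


HU = ((mu_tissue - mu_water) / mu_water) * 1000
HU = ((0.3075 - 0.206) / 0.206) * 1000
HU = 492.7


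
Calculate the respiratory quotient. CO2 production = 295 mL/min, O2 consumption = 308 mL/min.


RQ = VCO2 / VO2
RQ = 295 / 308
RQ = 0.9578


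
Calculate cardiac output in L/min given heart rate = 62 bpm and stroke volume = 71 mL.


CO = HR * SV
CO = 62 * 71 / 1000
CO = 4.402 L/min


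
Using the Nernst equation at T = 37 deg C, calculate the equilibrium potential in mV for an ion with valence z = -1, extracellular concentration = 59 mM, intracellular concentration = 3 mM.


E = (RT/(zF)) * ln(C_out/C_in)
T = 37 + 273.15 = 310.15 K
E = (8.314 * 310.15 / (-1 * 96485)) * ln(59/3)
E = -79.61 mV


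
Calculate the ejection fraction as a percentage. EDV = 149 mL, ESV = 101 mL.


SV = EDV - ESV = 149 - 101 = 48 mL
EF = SV/EDV * 100 = 48/149 * 100
EF = 32.21%


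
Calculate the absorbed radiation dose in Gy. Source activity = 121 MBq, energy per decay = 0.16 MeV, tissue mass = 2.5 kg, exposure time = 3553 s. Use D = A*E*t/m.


A = 121 MBq = 1.2100e+08 Bq
E = 0.16 MeV = 2.5632e-14 J
D = A*E*t/m = 1.2100e+08*2.5632e-14*3553/2.5
D = 0.004408 Gy


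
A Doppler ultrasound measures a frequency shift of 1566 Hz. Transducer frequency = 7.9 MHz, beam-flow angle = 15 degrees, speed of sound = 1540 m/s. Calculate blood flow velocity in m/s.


v = fd * c / (2 * f0 * cos(theta))
v = 1566 * 1540 / (2 * 7.9000e+06 * cos(15))
v = 0.158 m/s


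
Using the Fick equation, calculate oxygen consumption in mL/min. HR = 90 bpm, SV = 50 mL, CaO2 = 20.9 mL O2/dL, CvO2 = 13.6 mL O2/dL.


CO = HR*SV = 90*50/1000 = 4.5 L/min
a-v O2 diff = 20.9 - 13.6 = 7.3 mL/dL
VO2 = CO * (CaO2-CvO2) * 10 dL/L
VO2 = 4.5 * 7.3 * 10
VO2 = 328.5 mL/min


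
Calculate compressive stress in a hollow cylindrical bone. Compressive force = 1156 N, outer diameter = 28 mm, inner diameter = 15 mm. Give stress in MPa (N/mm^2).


A = pi*(r_o^2 - r_i^2)
r_o = 14 mm, r_i = 7.5 mm
A = 439.038 mm^2
sigma = F/A = 1156 / 439.038
sigma = 2.633 MPa


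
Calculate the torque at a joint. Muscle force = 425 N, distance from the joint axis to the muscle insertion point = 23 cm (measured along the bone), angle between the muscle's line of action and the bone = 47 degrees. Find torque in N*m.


Torque = F * d * sin(theta)   (moment arm = d*sin(theta))
d = 23 cm = 0.23 m
Torque = 425 * 0.23 * sin(47)
Torque = 71.49 N*m


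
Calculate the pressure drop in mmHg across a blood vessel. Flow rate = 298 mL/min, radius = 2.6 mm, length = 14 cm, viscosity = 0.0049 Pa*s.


dP = 8*mu*L*Q / (pi*r^4)
Q = 298 mL/min = 4.96667e-06 m^3/s
dP = 189.861 Pa = 189.861 / 133.322 mmHg = 1.424 mmHg


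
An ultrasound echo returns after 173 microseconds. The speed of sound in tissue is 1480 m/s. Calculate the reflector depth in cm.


depth = c * t / 2
t = 173 us = 1.7300e-04 s
depth = 1480 * 1.7300e-04 / 2
depth = 0.12802 m = 12.802 cm


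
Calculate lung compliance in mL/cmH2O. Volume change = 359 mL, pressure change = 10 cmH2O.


C = dV / dP
C = 359 / 10
C = 35.9 mL/cmH2O


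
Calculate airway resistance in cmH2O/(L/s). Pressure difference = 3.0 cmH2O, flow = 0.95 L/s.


R = dP / flow
R = 3.0 / 0.95
R = 3.158 cmH2O/(L/s)


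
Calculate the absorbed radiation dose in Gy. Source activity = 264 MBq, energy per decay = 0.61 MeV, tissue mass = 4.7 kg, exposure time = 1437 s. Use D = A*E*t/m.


A = 264 MBq = 2.6400e+08 Bq
E = 0.61 MeV = 9.7722e-14 J
D = A*E*t/m = 2.6400e+08*9.7722e-14*1437/4.7
D = 0.007888 Gy


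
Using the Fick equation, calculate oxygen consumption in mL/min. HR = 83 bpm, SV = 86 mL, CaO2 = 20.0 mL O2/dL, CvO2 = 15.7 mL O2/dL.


CO = HR*SV = 83*86/1000 = 7.138 L/min
a-v O2 diff = 20.0 - 15.7 = 4.3 mL/dL
VO2 = CO * (CaO2-CvO2) * 10 dL/L
VO2 = 7.138 * 4.3 * 10
VO2 = 306.9 mL/min


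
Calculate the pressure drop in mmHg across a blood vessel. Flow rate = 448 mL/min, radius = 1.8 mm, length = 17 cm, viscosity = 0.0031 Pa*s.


dP = 8*mu*L*Q / (pi*r^4)
Q = 448 mL/min = 7.46667e-06 m^3/s
dP = 954.526 Pa = 954.526 / 133.322 mmHg = 7.16 mmHg


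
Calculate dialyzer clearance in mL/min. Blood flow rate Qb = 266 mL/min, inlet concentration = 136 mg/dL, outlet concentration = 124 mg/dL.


K = Qb * (Cb_in - Cb_out) / Cb_in
K = 266 * (136 - 124) / 136
K = 23.47 mL/min


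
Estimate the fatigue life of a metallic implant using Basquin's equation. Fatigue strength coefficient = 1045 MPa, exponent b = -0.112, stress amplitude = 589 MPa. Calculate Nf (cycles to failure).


sigma_a = sigma_f' * (2Nf)^b
2Nf = (sigma_a/sigma_f')^(1/b)
2Nf = (589/1045)^(1/-0.112)
2Nf = 167.19496
Nf = 83.6


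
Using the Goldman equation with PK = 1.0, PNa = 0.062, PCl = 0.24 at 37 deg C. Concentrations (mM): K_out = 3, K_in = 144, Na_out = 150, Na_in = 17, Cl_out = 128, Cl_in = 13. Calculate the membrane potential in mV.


Vm = (RT/F)*ln((PK*Ko + PNa*Nao + PCl*Cli)/(PK*Ki + PNa*Nai + PCl*Clo))
Numer = 15.42, Denom = 175.774
Vm = -65.04 mV


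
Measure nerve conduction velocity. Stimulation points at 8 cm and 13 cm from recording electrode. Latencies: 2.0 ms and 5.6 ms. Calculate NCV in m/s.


Distance = (13 - 8) / 100 = 0.05 m
dt = (5.6 - 2.0) / 1000 = 0.0036 s
NCV = dist / dt = 13.89 m/s


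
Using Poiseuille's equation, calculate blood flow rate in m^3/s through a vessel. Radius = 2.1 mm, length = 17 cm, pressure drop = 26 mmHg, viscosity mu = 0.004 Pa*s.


Q = pi*r^4*dP / (8*mu*L)
r = 0.0021 m, L = 0.17 m
dP = 26 mmHg = 3466.372 Pa
Q = 3.8932e-05 m^3/s


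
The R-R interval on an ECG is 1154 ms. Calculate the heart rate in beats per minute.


HR = 60 / RR_interval(s)
RR = 1154 ms = 1.154 s
HR = 60 / 1.154 = 51.99 bpm


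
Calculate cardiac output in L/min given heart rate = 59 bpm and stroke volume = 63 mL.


CO = HR * SV
CO = 59 * 63 / 1000
CO = 3.717 L/min


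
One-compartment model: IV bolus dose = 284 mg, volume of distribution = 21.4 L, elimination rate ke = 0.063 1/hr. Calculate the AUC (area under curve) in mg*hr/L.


C0 = Dose/Vd = 284/21.4 = 13.271 mg/L
AUC = C0/ke = 13.271/0.063
AUC = 210.7 mg*hr/L


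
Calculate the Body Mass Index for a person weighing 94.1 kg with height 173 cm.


BMI = weight / height^2
height = 173 cm = 1.73 m
BMI = 94.1 / 1.73^2
BMI = 31.44 kg/m^2


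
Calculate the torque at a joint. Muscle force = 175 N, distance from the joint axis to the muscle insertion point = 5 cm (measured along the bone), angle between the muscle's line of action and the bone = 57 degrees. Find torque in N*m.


Torque = F * d * sin(theta)   (moment arm = d*sin(theta))
d = 5 cm = 0.05 m
Torque = 175 * 0.05 * sin(57)
Torque = 7.338 N*m


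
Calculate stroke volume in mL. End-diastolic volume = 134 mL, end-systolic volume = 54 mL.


SV = EDV - ESV
SV = 134 - 54
SV = 80 mL


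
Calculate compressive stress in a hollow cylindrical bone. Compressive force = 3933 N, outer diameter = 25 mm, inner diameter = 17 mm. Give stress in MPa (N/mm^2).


A = pi*(r_o^2 - r_i^2)
r_o = 12.5 mm, r_i = 8.5 mm
A = 263.894 mm^2
sigma = F/A = 3933 / 263.894
sigma = 14.9 MPa


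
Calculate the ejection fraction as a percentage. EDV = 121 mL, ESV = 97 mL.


SV = EDV - ESV = 121 - 97 = 24 mL
EF = SV/EDV * 100 = 24/121 * 100
EF = 19.83%


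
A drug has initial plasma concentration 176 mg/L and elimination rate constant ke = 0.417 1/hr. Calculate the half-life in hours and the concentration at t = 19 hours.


t_half = ln(2) / ke = 0.693147 / 0.417 = 1.662 hr
C(t) = C0 * exp(-ke*t) = 176 * exp(-0.417*19)
C(19) = 0.06377 mg/L


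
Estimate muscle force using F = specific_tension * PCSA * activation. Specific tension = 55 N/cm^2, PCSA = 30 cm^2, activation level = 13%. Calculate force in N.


F = sigma * PCSA * activation
F = 55 * 30 * 0.13
F = 214.5 N


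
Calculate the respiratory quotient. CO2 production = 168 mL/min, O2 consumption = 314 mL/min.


RQ = VCO2 / VO2
RQ = 168 / 314
RQ = 0.535


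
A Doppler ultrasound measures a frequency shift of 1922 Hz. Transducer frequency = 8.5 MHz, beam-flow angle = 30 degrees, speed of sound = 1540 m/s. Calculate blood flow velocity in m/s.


v = fd * c / (2 * f0 * cos(theta))
v = 1922 * 1540 / (2 * 8.5000e+06 * cos(30))
v = 0.201 m/s


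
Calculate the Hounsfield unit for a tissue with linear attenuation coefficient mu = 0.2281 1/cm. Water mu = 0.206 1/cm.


HU = ((mu_tissue - mu_water) / mu_water) * 1000
HU = ((0.2281 - 0.206) / 0.206) * 1000
HU = 107.3


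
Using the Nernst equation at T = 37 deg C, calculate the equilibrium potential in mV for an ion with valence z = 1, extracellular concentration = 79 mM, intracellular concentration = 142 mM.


E = (RT/(zF)) * ln(C_out/C_in)
T = 37 + 273.15 = 310.15 K
E = (8.314 * 310.15 / (1 * 96485)) * ln(79/142)
E = -15.67 mV


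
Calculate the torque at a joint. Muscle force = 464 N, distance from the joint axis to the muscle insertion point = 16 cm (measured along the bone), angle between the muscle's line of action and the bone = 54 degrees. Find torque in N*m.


Torque = F * d * sin(theta)   (moment arm = d*sin(theta))
d = 16 cm = 0.16 m
Torque = 464 * 0.16 * sin(54)
Torque = 60.06 N*m


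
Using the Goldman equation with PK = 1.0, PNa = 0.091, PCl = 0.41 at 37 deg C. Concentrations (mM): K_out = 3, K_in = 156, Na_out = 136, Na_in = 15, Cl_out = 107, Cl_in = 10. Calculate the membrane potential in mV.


Vm = (RT/F)*ln((PK*Ko + PNa*Nao + PCl*Cli)/(PK*Ki + PNa*Nai + PCl*Clo))
Numer = 19.476, Denom = 201.235
Vm = -62.41 mV


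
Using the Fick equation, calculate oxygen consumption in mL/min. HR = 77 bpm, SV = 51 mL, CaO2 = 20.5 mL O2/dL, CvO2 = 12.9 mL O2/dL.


CO = HR*SV = 77*51/1000 = 3.927 L/min
a-v O2 diff = 20.5 - 12.9 = 7.6 mL/dL
VO2 = CO * (CaO2-CvO2) * 10 dL/L
VO2 = 3.927 * 7.6 * 10
VO2 = 298.5 mL/min


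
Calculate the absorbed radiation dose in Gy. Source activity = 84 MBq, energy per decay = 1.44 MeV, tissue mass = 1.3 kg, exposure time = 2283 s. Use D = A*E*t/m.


A = 84 MBq = 8.4000e+07 Bq
E = 1.44 MeV = 2.30688e-13 J
D = A*E*t/m = 8.4000e+07*2.30688e-13*2283/1.3
D = 0.03403 Gy


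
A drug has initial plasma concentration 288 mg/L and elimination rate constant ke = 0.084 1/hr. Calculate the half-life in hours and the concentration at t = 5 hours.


t_half = ln(2) / ke = 0.693147 / 0.084 = 8.252 hr
C(t) = C0 * exp(-ke*t) = 288 * exp(-0.084*5)
C(5) = 189.2 mg/L


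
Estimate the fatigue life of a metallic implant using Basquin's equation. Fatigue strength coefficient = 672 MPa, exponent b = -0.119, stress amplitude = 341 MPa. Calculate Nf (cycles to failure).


sigma_a = sigma_f' * (2Nf)^b
2Nf = (sigma_a/sigma_f')^(1/b)
2Nf = (341/672)^(1/-0.119)
2Nf = 299.05799
Nf = 149.5


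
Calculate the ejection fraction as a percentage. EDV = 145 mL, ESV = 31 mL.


SV = EDV - ESV = 145 - 31 = 114 mL
EF = SV/EDV * 100 = 114/145 * 100
EF = 78.62%


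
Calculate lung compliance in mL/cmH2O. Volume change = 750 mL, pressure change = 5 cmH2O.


C = dV / dP
C = 750 / 5
C = 150 mL/cmH2O


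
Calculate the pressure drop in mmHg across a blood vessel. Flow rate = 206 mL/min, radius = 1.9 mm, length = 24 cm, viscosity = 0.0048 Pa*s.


dP = 8*mu*L*Q / (pi*r^4)
Q = 206 mL/min = 3.43333e-06 m^3/s
dP = 772.847 Pa = 772.847 / 133.322 mmHg = 5.797 mmHg


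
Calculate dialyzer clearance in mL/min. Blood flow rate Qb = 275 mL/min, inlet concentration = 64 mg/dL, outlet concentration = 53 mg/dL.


K = Qb * (Cb_in - Cb_out) / Cb_in
K = 275 * (64 - 53) / 64
K = 47.27 mL/min


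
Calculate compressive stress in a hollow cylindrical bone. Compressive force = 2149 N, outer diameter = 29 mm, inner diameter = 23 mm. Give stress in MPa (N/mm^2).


A = pi*(r_o^2 - r_i^2)
r_o = 14.5 mm, r_i = 11.5 mm
A = 245.044 mm^2
sigma = F/A = 2149 / 245.044
sigma = 8.77 MPa


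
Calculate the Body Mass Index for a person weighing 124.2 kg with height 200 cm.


BMI = weight / height^2
height = 200 cm = 2 m
BMI = 124.2 / 2^2
BMI = 31.05 kg/m^2


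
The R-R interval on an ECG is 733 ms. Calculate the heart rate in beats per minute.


HR = 60 / RR_interval(s)
RR = 733 ms = 0.733 s
HR = 60 / 0.733 = 81.86 bpm


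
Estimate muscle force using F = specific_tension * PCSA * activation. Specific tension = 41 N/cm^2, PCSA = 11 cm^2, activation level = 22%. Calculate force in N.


F = sigma * PCSA * activation
F = 41 * 11 * 0.22
F = 99.22 N


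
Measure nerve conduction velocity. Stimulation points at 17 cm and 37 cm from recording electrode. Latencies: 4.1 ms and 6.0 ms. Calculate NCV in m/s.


Distance = (37 - 17) / 100 = 0.2 m
dt = (6.0 - 4.1) / 1000 = 0.0019 s
NCV = dist / dt = 105.3 m/s


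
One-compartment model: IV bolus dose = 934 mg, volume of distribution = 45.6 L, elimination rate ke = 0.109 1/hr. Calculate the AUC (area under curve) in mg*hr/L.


C0 = Dose/Vd = 934/45.6 = 20.4825 mg/L
AUC = C0/ke = 20.4825/0.109
AUC = 187.9 mg*hr/L


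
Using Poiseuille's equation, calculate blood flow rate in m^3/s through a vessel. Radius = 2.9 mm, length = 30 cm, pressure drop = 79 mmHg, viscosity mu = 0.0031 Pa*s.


Q = pi*r^4*dP / (8*mu*L)
r = 0.0029 m, L = 0.3 m
dP = 79 mmHg = 10532.438 Pa
Q = 3.1456e-04 m^3/s


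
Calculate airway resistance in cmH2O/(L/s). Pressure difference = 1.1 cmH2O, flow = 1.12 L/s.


R = dP / flow
R = 1.1 / 1.12
R = 0.9821 cmH2O/(L/s)


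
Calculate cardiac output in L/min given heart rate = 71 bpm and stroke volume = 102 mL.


CO = HR * SV
CO = 71 * 102 / 1000
CO = 7.242 L/min


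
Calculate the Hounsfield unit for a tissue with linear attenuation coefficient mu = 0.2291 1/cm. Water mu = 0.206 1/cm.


HU = ((mu_tissue - mu_water) / mu_water) * 1000
HU = ((0.2291 - 0.206) / 0.206) * 1000
HU = 112.1


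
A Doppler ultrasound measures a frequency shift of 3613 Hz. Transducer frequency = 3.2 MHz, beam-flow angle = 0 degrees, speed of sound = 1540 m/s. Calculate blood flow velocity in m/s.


v = fd * c / (2 * f0 * cos(theta))
v = 3613 * 1540 / (2 * 3.2000e+06 * cos(0))
v = 0.8694 m/s


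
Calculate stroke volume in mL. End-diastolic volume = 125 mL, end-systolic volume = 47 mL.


SV = EDV - ESV
SV = 125 - 47
SV = 78 mL


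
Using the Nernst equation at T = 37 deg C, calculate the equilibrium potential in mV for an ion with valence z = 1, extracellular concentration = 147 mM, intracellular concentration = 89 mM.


E = (RT/(zF)) * ln(C_out/C_in)
T = 37 + 273.15 = 310.15 K
E = (8.314 * 310.15 / (1 * 96485)) * ln(147/89)
E = 13.41 mV


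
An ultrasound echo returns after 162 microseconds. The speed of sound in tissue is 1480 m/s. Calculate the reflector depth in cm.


depth = c * t / 2
t = 162 us = 1.6200e-04 s
depth = 1480 * 1.6200e-04 / 2
depth = 0.11988 m = 11.988 cm


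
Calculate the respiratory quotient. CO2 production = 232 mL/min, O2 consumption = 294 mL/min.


RQ = VCO2 / VO2
RQ = 232 / 294
RQ = 0.7891


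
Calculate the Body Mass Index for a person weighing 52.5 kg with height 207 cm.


BMI = weight / height^2
height = 207 cm = 2.07 m
BMI = 52.5 / 2.07^2
BMI = 12.25 kg/m^2


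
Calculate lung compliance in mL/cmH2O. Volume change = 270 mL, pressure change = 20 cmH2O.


C = dV / dP
C = 270 / 20
C = 13.5 mL/cmH2O


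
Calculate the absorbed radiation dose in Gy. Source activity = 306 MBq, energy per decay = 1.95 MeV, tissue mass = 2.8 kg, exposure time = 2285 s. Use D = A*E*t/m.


A = 306 MBq = 3.0600e+08 Bq
E = 1.95 MeV = 3.1239e-13 J
D = A*E*t/m = 3.0600e+08*3.1239e-13*2285/2.8
D = 0.07801 Gy


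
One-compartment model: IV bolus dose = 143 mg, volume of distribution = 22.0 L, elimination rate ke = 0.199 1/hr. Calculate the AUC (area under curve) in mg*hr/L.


C0 = Dose/Vd = 143/22.0 = 6.5 mg/L
AUC = C0/ke = 6.5/0.199
AUC = 32.66 mg*hr/L


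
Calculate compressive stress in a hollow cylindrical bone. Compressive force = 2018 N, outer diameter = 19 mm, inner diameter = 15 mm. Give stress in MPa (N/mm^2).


A = pi*(r_o^2 - r_i^2)
r_o = 9.5 mm, r_i = 7.5 mm
A = 106.814 mm^2
sigma = F/A = 2018 / 106.814
sigma = 18.89 MPa


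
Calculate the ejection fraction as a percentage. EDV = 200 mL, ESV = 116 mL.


SV = EDV - ESV = 200 - 116 = 84 mL
EF = SV/EDV * 100 = 84/200 * 100
EF = 42%


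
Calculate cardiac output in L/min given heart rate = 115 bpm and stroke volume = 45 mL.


CO = HR * SV
CO = 115 * 45 / 1000
CO = 5.175 L/min


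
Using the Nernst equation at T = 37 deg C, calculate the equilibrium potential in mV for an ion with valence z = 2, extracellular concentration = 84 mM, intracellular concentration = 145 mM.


E = (RT/(zF)) * ln(C_out/C_in)
T = 37 + 273.15 = 310.15 K
E = (8.314 * 310.15 / (2 * 96485)) * ln(84/145)
E = -7.295 mV


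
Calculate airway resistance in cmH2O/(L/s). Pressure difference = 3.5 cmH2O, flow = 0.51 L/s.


R = dP / flow
R = 3.5 / 0.51
R = 6.863 cmH2O/(L/s)


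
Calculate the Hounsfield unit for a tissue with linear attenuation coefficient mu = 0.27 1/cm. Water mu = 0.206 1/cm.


HU = ((mu_tissue - mu_water) / mu_water) * 1000
HU = ((0.27 - 0.206) / 0.206) * 1000
HU = 310.7


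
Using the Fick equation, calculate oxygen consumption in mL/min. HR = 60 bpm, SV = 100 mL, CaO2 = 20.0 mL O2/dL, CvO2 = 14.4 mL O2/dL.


CO = HR*SV = 60*100/1000 = 6 L/min
a-v O2 diff = 20.0 - 14.4 = 5.6 mL/dL
VO2 = CO * (CaO2-CvO2) * 10 dL/L
VO2 = 6 * 5.6 * 10
VO2 = 336 mL/min


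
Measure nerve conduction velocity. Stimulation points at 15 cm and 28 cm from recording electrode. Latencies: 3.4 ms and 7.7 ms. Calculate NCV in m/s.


Distance = (28 - 15) / 100 = 0.13 m
dt = (7.7 - 3.4) / 1000 = 0.0043 s
NCV = dist / dt = 30.23 m/s


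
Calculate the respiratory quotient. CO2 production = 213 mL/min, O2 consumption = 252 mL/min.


RQ = VCO2 / VO2
RQ = 213 / 252
RQ = 0.8452


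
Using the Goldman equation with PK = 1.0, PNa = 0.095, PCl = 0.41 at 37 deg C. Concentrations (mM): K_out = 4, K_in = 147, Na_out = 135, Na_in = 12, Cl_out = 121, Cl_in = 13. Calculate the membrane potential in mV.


Vm = (RT/F)*ln((PK*Ko + PNa*Nao + PCl*Cli)/(PK*Ki + PNa*Nai + PCl*Clo))
Numer = 22.155, Denom = 197.75
Vm = -58.5 mV


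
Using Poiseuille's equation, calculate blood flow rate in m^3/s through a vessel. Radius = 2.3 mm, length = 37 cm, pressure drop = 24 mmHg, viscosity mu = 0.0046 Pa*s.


Q = pi*r^4*dP / (8*mu*L)
r = 0.0023 m, L = 0.37 m
dP = 24 mmHg = 3199.728 Pa
Q = 2.0660e-05 m^3/s


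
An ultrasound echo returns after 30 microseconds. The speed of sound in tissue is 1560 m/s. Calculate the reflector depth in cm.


depth = c * t / 2
t = 30 us = 3.0000e-05 s
depth = 1560 * 3.0000e-05 / 2
depth = 0.0234 m = 2.34 cm


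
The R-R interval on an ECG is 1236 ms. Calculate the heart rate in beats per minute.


HR = 60 / RR_interval(s)
RR = 1236 ms = 1.236 s
HR = 60 / 1.236 = 48.54 bpm


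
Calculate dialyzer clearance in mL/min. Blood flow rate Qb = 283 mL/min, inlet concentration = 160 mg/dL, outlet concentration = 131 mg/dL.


K = Qb * (Cb_in - Cb_out) / Cb_in
K = 283 * (160 - 131) / 160
K = 51.29 mL/min


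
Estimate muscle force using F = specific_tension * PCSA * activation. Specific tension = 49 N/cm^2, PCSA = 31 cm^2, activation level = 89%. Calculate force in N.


F = sigma * PCSA * activation
F = 49 * 31 * 0.89
F = 1352 N


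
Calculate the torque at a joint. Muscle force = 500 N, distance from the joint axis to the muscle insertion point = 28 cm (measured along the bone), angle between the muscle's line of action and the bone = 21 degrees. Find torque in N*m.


Torque = F * d * sin(theta)   (moment arm = d*sin(theta))
d = 28 cm = 0.28 m
Torque = 500 * 0.28 * sin(21)
Torque = 50.17 N*m


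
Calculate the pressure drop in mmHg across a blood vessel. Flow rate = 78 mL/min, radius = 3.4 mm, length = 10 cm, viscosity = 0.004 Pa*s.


dP = 8*mu*L*Q / (pi*r^4)
Q = 78 mL/min = 1.3e-06 m^3/s
dP = 9.90895 Pa = 9.90895 / 133.322 mmHg = 0.07432 mmHg


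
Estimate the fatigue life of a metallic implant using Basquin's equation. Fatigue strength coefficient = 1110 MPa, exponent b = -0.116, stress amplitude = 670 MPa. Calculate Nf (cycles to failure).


sigma_a = sigma_f' * (2Nf)^b
2Nf = (sigma_a/sigma_f')^(1/b)
2Nf = (670/1110)^(1/-0.116)
2Nf = 77.637311
Nf = 38.82


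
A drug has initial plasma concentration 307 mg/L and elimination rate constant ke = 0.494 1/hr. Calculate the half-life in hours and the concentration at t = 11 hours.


t_half = ln(2) / ke = 0.693147 / 0.494 = 1.403 hr
C(t) = C0 * exp(-ke*t) = 307 * exp(-0.494*11)
C(11) = 1.34 mg/L


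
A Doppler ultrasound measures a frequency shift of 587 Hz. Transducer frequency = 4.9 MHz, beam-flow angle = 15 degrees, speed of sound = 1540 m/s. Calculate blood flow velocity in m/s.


v = fd * c / (2 * f0 * cos(theta))
v = 587 * 1540 / (2 * 4.9000e+06 * cos(15))
v = 0.0955 m/s


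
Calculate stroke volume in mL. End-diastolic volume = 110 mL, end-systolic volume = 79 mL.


SV = EDV - ESV
SV = 110 - 79
SV = 31 mL


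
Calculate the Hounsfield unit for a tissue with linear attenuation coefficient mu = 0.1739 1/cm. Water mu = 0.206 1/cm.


HU = ((mu_tissue - mu_water) / mu_water) * 1000
HU = ((0.1739 - 0.206) / 0.206) * 1000
HU = -155.8


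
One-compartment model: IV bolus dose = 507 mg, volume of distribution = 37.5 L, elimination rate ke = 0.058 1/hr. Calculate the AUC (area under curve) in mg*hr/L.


C0 = Dose/Vd = 507/37.5 = 13.52 mg/L
AUC = C0/ke = 13.52/0.058
AUC = 233.1 mg*hr/L


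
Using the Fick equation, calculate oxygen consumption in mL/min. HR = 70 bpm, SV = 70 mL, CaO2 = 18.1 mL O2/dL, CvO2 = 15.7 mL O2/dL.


CO = HR*SV = 70*70/1000 = 4.9 L/min
a-v O2 diff = 18.1 - 15.7 = 2.4 mL/dL
VO2 = CO * (CaO2-CvO2) * 10 dL/L
VO2 = 4.9 * 2.4 * 10
VO2 = 117.6 mL/min


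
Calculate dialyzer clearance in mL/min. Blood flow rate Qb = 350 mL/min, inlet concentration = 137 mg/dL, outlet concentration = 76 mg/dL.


K = Qb * (Cb_in - Cb_out) / Cb_in
K = 350 * (137 - 76) / 137
K = 155.8 mL/min


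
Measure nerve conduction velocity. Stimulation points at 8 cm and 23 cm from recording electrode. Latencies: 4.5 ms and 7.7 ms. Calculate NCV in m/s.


Distance = (23 - 8) / 100 = 0.15 m
dt = (7.7 - 4.5) / 1000 = 0.0032 s
NCV = dist / dt = 46.87 m/s
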